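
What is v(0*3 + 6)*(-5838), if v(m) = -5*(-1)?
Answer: -29190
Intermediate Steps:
v(m) = 5
v(0*3 + 6)*(-5838) = 5*(-5838) = -29190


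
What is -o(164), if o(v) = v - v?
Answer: 0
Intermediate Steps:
o(v) = 0
-o(164) = -1*0 = 0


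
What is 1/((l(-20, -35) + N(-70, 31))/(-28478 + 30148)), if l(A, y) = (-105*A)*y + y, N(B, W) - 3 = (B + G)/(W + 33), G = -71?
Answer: -106880/4706189 ≈ -0.022711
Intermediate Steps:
N(B, W) = 3 + (-71 + B)/(33 + W) (N(B, W) = 3 + (B - 71)/(W + 33) = 3 + (-71 + B)/(33 + W))
l(A, y) = y - 105*A*y (l(A, y) = -105*A*y + y = y - 105*A*y)
1/((l(-20, -35) + N(-70, 31))/(-28478 + 30148)) = 1/((-35*(1 - 105*(-20)) + (28 - 70 + 3*31)/(33 + 31))/(-28478 + 30148)) = 1/((-35*(1 + 2100) + (28 - 70 + 93)/64)/1670) = 1/((-35*2101 + (1/64)*51)*(1/1670)) = 1/((-73535 + 51/64)*(1/1670)) = 1/(-4706189/64*1/1670) = 1/(-4706189/106880) = -106880/4706189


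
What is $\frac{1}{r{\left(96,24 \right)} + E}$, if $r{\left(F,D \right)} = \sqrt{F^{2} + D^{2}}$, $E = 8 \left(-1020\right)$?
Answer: $- \frac{5}{40794} - \frac{\sqrt{17}}{2773992} \approx -0.00012405$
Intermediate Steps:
$E = -8160$
$r{\left(F,D \right)} = \sqrt{D^{2} + F^{2}}$
$\frac{1}{r{\left(96,24 \right)} + E} = \frac{1}{\sqrt{24^{2} + 96^{2}} - 8160} = \frac{1}{\sqrt{576 + 9216} - 8160} = \frac{1}{\sqrt{9792} - 8160} = \frac{1}{24 \sqrt{17} - 8160} = \frac{1}{-8160 + 24 \sqrt{17}}$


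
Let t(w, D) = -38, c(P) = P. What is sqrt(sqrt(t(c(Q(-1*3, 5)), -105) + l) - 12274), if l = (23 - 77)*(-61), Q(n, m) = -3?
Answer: sqrt(-12274 + 2*sqrt(814)) ≈ 110.53*I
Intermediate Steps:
l = 3294 (l = -54*(-61) = 3294)
sqrt(sqrt(t(c(Q(-1*3, 5)), -105) + l) - 12274) = sqrt(sqrt(-38 + 3294) - 12274) = sqrt(sqrt(3256) - 12274) = sqrt(2*sqrt(814) - 12274) = sqrt(-12274 + 2*sqrt(814))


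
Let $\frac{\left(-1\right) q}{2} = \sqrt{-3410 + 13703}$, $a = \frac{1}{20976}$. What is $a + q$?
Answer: $\frac{1}{20976} - 2 \sqrt{10293} \approx -202.91$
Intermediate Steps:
$a = \frac{1}{20976} \approx 4.7674 \cdot 10^{-5}$
$q = - 2 \sqrt{10293}$ ($q = - 2 \sqrt{-3410 + 13703} = - 2 \sqrt{10293} \approx -202.91$)
$a + q = \frac{1}{20976} - 2 \sqrt{10293}$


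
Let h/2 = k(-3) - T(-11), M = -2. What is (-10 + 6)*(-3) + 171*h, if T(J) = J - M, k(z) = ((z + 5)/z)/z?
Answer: 3166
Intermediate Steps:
k(z) = (5 + z)/z² (k(z) = ((5 + z)/z)/z = (5 + z)/z²)
T(J) = 2 + J (T(J) = J - 1*(-2) = J + 2 = 2 + J)
h = 166/9 (h = 2*((5 - 3)/(-3)² - (2 - 11)) = 2*((⅑)*2 - 1*(-9)) = 2*(2/9 + 9) = 2*(83/9) = 166/9 ≈ 18.444)
(-10 + 6)*(-3) + 171*h = (-10 + 6)*(-3) + 171*(166/9) = -4*(-3) + 3154 = 12 + 3154 = 3166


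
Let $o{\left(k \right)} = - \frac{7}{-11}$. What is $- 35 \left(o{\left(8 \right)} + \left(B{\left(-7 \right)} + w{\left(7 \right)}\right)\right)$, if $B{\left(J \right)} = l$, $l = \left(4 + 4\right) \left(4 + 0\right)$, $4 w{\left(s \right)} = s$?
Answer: $- \frac{52955}{44} \approx -1203.5$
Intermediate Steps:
$w{\left(s \right)} = \frac{s}{4}$
$l = 32$ ($l = 8 \cdot 4 = 32$)
$B{\left(J \right)} = 32$
$o{\left(k \right)} = \frac{7}{11}$ ($o{\left(k \right)} = \left(-7\right) \left(- \frac{1}{11}\right) = \frac{7}{11}$)
$- 35 \left(o{\left(8 \right)} + \left(B{\left(-7 \right)} + w{\left(7 \right)}\right)\right) = - 35 \left(\frac{7}{11} + \left(32 + \frac{1}{4} \cdot 7\right)\right) = - 35 \left(\frac{7}{11} + \left(32 + \frac{7}{4}\right)\right) = - 35 \left(\frac{7}{11} + \frac{135}{4}\right) = \left(-35\right) \frac{1513}{44} = - \frac{52955}{44}$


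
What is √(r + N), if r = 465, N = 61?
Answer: √526 ≈ 22.935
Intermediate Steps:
√(r + N) = √(465 + 61) = √526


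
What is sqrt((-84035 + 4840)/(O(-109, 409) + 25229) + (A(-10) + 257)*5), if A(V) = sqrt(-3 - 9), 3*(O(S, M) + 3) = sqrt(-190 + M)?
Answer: sqrt(5)*sqrt(-47517 + (257 + 2*I*sqrt(3))*(75678 + sqrt(219)))/sqrt(75678 + sqrt(219)) ≈ 35.804 + 0.24188*I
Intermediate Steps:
O(S, M) = -3 + sqrt(-190 + M)/3
A(V) = 2*I*sqrt(3) (A(V) = sqrt(-12) = 2*I*sqrt(3))
sqrt((-84035 + 4840)/(O(-109, 409) + 25229) + (A(-10) + 257)*5) = sqrt((-84035 + 4840)/((-3 + sqrt(-190 + 409)/3) + 25229) + (2*I*sqrt(3) + 257)*5) = sqrt(-79195/((-3 + sqrt(219)/3) + 25229) + (257 + 2*I*sqrt(3))*5) = sqrt(-79195/(25226 + sqrt(219)/3) + (1285 + 10*I*sqrt(3))) = sqrt(1285 - 79195/(25226 + sqrt(219)/3) + 10*I*sqrt(3))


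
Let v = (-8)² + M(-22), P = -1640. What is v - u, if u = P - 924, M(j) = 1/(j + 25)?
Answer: 7885/3 ≈ 2628.3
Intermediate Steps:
M(j) = 1/(25 + j)
u = -2564 (u = -1640 - 924 = -2564)
v = 193/3 (v = (-8)² + 1/(25 - 22) = 64 + 1/3 = 64 + ⅓ = 193/3 ≈ 64.333)
v - u = 193/3 - 1*(-2564) = 193/3 + 2564 = 7885/3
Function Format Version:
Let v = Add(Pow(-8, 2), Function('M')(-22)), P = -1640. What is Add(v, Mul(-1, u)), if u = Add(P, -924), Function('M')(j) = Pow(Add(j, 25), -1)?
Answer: Rational(7885, 3) ≈ 2628.3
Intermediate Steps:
Function('M')(j) = Pow(Add(25, j), -1)
u = -2564 (u = Add(-1640, -924) = -2564)
v = Rational(193, 3) (v = Add(Pow(-8, 2), Pow(Add(25, -22), -1)) = Add(64, Pow(3, -1)) = Add(64, Rational(1, 3)) = Rational(193, 3) ≈ 64.333)
Add(v, Mul(-1, u)) = Add(Rational(193, 3), Mul(-1, -2564)) = Add(Rational(193, 3), 2564) = Rational(7885, 3)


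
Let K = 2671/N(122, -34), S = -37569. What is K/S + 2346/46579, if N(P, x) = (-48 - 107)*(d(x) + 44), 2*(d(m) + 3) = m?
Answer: 327993583789/6509726397720 ≈ 0.050385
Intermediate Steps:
d(m) = -3 + m/2
N(P, x) = -6355 - 155*x/2 (N(P, x) = (-48 - 107)*((-3 + x/2) + 44) = -155*(41 + x/2) = -6355 - 155*x/2)
K = -2671/3720 (K = 2671/(-6355 - 155/2*(-34)) = 2671/(-6355 + 2635) = 2671/(-3720) = 2671*(-1/3720) = -2671/3720 ≈ -0.71801)
K/S + 2346/46579 = -2671/3720/(-37569) + 2346/46579 = -2671/3720*(-1/37569) + 2346*(1/46579) = 2671/139756680 + 2346/46579 = 327993583789/6509726397720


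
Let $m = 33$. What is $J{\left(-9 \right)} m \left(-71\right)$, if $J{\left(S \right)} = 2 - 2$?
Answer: $0$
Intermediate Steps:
$J{\left(S \right)} = 0$
$J{\left(-9 \right)} m \left(-71\right) = 0 \cdot 33 \left(-71\right) = 0 \left(-71\right) = 0$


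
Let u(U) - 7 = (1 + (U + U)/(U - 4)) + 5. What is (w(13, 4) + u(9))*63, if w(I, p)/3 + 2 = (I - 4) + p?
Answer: 15624/5 ≈ 3124.8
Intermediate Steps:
w(I, p) = -18 + 3*I + 3*p (w(I, p) = -6 + 3*((I - 4) + p) = -6 + 3*((-4 + I) + p) = -6 + 3*(-4 + I + p) = -6 + (-12 + 3*I + 3*p) = -18 + 3*I + 3*p)
u(U) = 13 + 2*U/(-4 + U) (u(U) = 7 + ((1 + (U + U)/(U - 4)) + 5) = 7 + ((1 + (2*U)/(-4 + U)) + 5) = 7 + ((1 + 2*U/(-4 + U)) + 5) = 7 + (6 + 2*U/(-4 + U)) = 13 + 2*U/(-4 + U))
(w(13, 4) + u(9))*63 = ((-18 + 3*13 + 3*4) + (-52 + 15*9)/(-4 + 9))*63 = ((-18 + 39 + 12) + (-52 + 135)/5)*63 = (33 + (⅕)*83)*63 = (33 + 83/5)*63 = (248/5)*63 = 15624/5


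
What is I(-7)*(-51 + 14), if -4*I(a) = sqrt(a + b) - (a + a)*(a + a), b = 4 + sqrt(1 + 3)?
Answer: -1813 + 37*I/4 ≈ -1813.0 + 9.25*I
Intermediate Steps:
b = 6 (b = 4 + sqrt(4) = 4 + 2 = 6)
I(a) = a**2 - sqrt(6 + a)/4 (I(a) = -(sqrt(a + 6) - (a + a)*(a + a))/4 = -(sqrt(6 + a) - 2*a*2*a)/4 = -(sqrt(6 + a) - 4*a**2)/4 = a**2 - sqrt(6 + a)/4)
I(-7)*(-51 + 14) = ((-7)**2 - sqrt(6 - 7)/4)*(-51 + 14) = (49 - I/4)*(-37) = -1813 + 37*I/4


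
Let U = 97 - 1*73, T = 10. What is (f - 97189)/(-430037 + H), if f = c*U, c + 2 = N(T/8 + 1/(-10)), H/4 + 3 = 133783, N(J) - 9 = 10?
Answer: -96781/105083 ≈ -0.92100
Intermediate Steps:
N(J) = 19 (N(J) = 9 + 10 = 19)
U = 24 (U = 97 - 73 = 24)
H = 535120 (H = -12 + 4*133783 = -12 + 535132 = 535120)
c = 17 (c = -2 + 19 = 17)
f = 408 (f = 17*24 = 408)
(f - 97189)/(-430037 + H) = (408 - 97189)/(-430037 + 535120) = -96781/105083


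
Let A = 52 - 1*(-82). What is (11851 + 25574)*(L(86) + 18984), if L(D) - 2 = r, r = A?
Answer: 715566000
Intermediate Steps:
A = 134 (A = 52 + 82 = 134)
r = 134
L(D) = 136 (L(D) = 2 + 134 = 136)
(11851 + 25574)*(L(86) + 18984) = (11851 + 25574)*(136 + 18984) = 37425*19120 = 715566000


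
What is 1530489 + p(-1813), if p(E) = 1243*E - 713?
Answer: -723783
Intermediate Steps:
p(E) = -713 + 1243*E
1530489 + p(-1813) = 1530489 + (-713 + 1243*(-1813)) = 1530489 + (-713 - 2253559) = 1530489 - 2254272 = -723783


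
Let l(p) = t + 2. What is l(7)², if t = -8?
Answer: 36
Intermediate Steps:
l(p) = -6 (l(p) = -8 + 2 = -6)
l(7)² = (-6)² = 36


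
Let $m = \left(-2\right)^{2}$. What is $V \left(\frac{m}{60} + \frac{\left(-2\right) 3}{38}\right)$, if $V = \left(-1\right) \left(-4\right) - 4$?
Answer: $0$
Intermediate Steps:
$m = 4$
$V = 0$ ($V = 4 - 4 = 0$)
$V \left(\frac{m}{60} + \frac{\left(-2\right) 3}{38}\right) = 0 \left(\frac{4}{60} + \frac{\left(-2\right) 3}{38}\right) = 0 \left(4 \cdot \frac{1}{60} - \frac{3}{19}\right) = 0 \left(\frac{1}{15} - \frac{3}{19}\right) = 0 \left(- \frac{26}{285}\right) = 0$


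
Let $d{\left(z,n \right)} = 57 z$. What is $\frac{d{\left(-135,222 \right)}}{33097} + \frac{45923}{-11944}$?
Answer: $- \frac{1611822611}{395310568} \approx -4.0774$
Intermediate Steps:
$\frac{d{\left(-135,222 \right)}}{33097} + \frac{45923}{-11944} = \frac{57 \left(-135\right)}{33097} + \frac{45923}{-11944} = \left(-7695\right) \frac{1}{33097} + 45923 \left(- \frac{1}{11944}\right) = - \frac{7695}{33097} - \frac{45923}{11944} = - \frac{1611822611}{395310568}$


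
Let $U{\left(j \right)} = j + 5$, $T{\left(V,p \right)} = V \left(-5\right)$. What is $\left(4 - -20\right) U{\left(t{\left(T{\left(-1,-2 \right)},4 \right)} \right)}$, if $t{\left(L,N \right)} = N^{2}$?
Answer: $504$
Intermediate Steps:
$T{\left(V,p \right)} = - 5 V$
$U{\left(j \right)} = 5 + j$
$\left(4 - -20\right) U{\left(t{\left(T{\left(-1,-2 \right)},4 \right)} \right)} = \left(4 - -20\right) \left(5 + 4^{2}\right) = \left(4 + 20\right) \left(5 + 16\right) = 24 \cdot 21 = 504$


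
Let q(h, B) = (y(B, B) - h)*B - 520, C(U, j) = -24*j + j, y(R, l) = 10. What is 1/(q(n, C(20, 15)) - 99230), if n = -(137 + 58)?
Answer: -1/170475 ≈ -5.8660e-6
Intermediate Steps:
C(U, j) = -23*j
n = -195 (n = -1*195 = -195)
q(h, B) = -520 + B*(10 - h) (q(h, B) = (10 - h)*B - 520 = B*(10 - h) - 520 = -520 + B*(10 - h))
1/(q(n, C(20, 15)) - 99230) = 1/((-520 + 10*(-23*15) - 1*(-23*15)*(-195)) - 99230) = 1/((-520 + 10*(-345) - 1*(-345)*(-195)) - 99230) = 1/((-520 - 3450 - 67275) - 99230) = 1/(-71245 - 99230) = 1/(-170475) = -1/170475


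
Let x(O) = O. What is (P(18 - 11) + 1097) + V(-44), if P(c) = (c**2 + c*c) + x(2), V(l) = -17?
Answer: 1180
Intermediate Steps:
P(c) = 2 + 2*c**2 (P(c) = (c**2 + c*c) + 2 = (c**2 + c**2) + 2 = 2*c**2 + 2 = 2 + 2*c**2)
(P(18 - 11) + 1097) + V(-44) = ((2 + 2*(18 - 11)**2) + 1097) - 17 = ((2 + 2*7**2) + 1097) - 17 = ((2 + 2*49) + 1097) - 17 = ((2 + 98) + 1097) - 17 = (100 + 1097) - 17 = 1197 - 17 = 1180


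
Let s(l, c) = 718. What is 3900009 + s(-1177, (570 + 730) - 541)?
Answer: 3900727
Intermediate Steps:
3900009 + s(-1177, (570 + 730) - 541) = 3900009 + 718 = 3900727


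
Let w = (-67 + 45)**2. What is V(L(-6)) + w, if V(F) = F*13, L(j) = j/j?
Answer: 497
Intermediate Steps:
L(j) = 1
w = 484 (w = (-22)**2 = 484)
V(F) = 13*F
V(L(-6)) + w = 13*1 + 484 = 13 + 484 = 497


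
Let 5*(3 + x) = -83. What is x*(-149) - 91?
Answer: 14147/5 ≈ 2829.4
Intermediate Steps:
x = -98/5 (x = -3 + (⅕)*(-83) = -3 - 83/5 = -98/5 ≈ -19.600)
x*(-149) - 91 = -98/5*(-149) - 91 = 14602/5 - 91 = 14147/5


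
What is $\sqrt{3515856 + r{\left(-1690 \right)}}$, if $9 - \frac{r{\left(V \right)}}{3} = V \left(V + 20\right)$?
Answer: $3 i \sqrt{550113} \approx 2225.1 i$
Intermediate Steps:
$r{\left(V \right)} = 27 - 3 V \left(20 + V\right)$ ($r{\left(V \right)} = 27 - 3 V \left(V + 20\right) = 27 - 3 V \left(20 + V\right)$)
$\sqrt{3515856 + r{\left(-1690 \right)}} = \sqrt{3515856 - \left(-101427 + 8568300\right)} = \sqrt{3515856 + \left(27 + 101400 - 8568300\right)} = \sqrt{3515856 - 8466873} = \sqrt{-4951017} = 3 i \sqrt{550113}$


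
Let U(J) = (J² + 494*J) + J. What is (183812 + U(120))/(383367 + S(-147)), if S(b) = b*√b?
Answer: 8229994967/12247786101 + 22090229*I*√3/12247786101 ≈ 0.67196 + 0.0031239*I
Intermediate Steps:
U(J) = J² + 495*J
S(b) = b^(3/2)
(183812 + U(120))/(383367 + S(-147)) = (183812 + 120*(495 + 120))/(383367 + (-147)^(3/2)) = (183812 + 120*615)/(383367 - 1029*I*√3) = (183812 + 73800)/(383367 - 1029*I*√3) = 257612/(383367 - 1029*I*√3)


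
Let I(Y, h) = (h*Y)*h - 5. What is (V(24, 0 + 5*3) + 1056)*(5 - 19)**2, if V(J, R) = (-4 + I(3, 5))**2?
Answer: 1060752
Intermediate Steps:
I(Y, h) = -5 + Y*h**2 (I(Y, h) = (Y*h)*h - 5 = Y*h**2 - 5 = -5 + Y*h**2)
V(J, R) = 4356 (V(J, R) = (-4 + (-5 + 3*5**2))**2 = (-4 + (-5 + 3*25))**2 = (-4 + (-5 + 75))**2 = (-4 + 70)**2 = 66**2 = 4356)
(V(24, 0 + 5*3) + 1056)*(5 - 19)**2 = (4356 + 1056)*(5 - 19)**2 = 5412*(-14)**2 = 5412*196 = 1060752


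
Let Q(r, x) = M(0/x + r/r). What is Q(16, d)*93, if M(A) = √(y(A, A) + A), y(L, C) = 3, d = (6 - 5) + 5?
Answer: 186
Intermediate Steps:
d = 6 (d = 1 + 5 = 6)
M(A) = √(3 + A)
Q(r, x) = 2 (Q(r, x) = √(3 + (0/x + r/r)) = √(3 + (0 + 1)) = √(3 + 1) = √4 = 2)
Q(16, d)*93 = 2*93 = 186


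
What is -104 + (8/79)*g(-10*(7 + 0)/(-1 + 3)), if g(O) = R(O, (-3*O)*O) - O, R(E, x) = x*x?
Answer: 108037064/79 ≈ 1.3676e+6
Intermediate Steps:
R(E, x) = x²
g(O) = -O + 9*O⁴ (g(O) = ((-3*O)*O)² - O = (-3*O²)² - O = 9*O⁴ - O = -O + 9*O⁴)
-104 + (8/79)*g(-10*(7 + 0)/(-1 + 3)) = -104 + (8/79)*(-(-10)/((-1 + 3)/(7 + 0)) + 9*(-10*(7 + 0)/(-1 + 3))⁴) = -104 + (8*(1/79))*(-(-10)/(2/7) + 9*(-10/(2/7))⁴) = -104 + 8*(-(-10)/(2*(⅐)) + 9*(-10/(2*(⅐)))⁴)/79 = -104 + 8*(-(-10)/2/7 + 9*(-10/2/7)⁴)/79 = -104 + 8*(-(-10)*7/2 + 9*(-10*7/2)⁴)/79 = -104 + 8*(-1*(-35) + 9*(-35)⁴)/79 = -104 + 8*(35 + 9*1500625)/79 = -104 + 8*(35 + 13505625)/79 = -104 + (8/79)*13505660 = -104 + 108045280/79 = 108037064/79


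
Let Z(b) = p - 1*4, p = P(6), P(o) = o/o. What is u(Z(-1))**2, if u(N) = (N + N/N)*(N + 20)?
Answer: 1156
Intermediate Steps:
P(o) = 1
p = 1
Z(b) = -3 (Z(b) = 1 - 1*4 = 1 - 4 = -3)
u(N) = (1 + N)*(20 + N) (u(N) = (N + 1)*(20 + N) = (1 + N)*(20 + N))
u(Z(-1))**2 = (20 + (-3)**2 + 21*(-3))**2 = (20 + 9 - 63)**2 = (-34)**2 = 1156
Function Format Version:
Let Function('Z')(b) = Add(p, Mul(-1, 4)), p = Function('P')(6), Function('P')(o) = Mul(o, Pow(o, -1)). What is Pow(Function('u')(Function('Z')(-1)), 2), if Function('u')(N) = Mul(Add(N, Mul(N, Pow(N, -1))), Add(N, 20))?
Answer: 1156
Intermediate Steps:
Function('P')(o) = 1
p = 1
Function('Z')(b) = -3 (Function('Z')(b) = Add(1, Mul(-1, 4)) = Add(1, -4) = -3)
Function('u')(N) = Mul(Add(1, N), Add(20, N)) (Function('u')(N) = Mul(Add(N, 1), Add(20, N)) = Mul(Add(1, N), Add(20, N)))
Pow(Function('u')(Function('Z')(-1)), 2) = Pow(Add(20, Pow(-3, 2), Mul(21, -3)), 2) = Pow(Add(20, 9, -63), 2) = Pow(-34, 2) = 1156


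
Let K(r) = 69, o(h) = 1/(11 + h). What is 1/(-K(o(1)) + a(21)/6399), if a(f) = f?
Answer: -2133/147170 ≈ -0.014493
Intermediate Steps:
1/(-K(o(1)) + a(21)/6399) = 1/(-1*69 + 21/6399) = 1/(-69 + 21*(1/6399)) = 1/(-69 + 7/2133) = 1/(-147170/2133) = -2133/147170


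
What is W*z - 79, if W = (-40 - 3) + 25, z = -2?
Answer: -43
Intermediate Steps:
W = -18 (W = -43 + 25 = -18)
W*z - 79 = -18*(-2) - 79 = 36 - 79 = -43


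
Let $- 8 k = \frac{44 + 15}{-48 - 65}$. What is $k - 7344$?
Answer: $- \frac{6638917}{904} \approx -7343.9$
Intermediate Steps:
$k = \frac{59}{904}$ ($k = - \frac{\left(44 + 15\right) \frac{1}{-48 - 65}}{8} = - \frac{59 \frac{1}{-113}}{8} = - \frac{59 \left(- \frac{1}{113}\right)}{8} = \left(- \frac{1}{8}\right) \left(- \frac{59}{113}\right) = \frac{59}{904} \approx 0.065266$)
$k - 7344 = \frac{59}{904} - 7344 = - \frac{6638917}{904}$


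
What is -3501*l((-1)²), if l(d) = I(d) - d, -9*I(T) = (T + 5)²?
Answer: 17505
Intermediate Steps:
I(T) = -(5 + T)²/9 (I(T) = -(T + 5)²/9 = -(5 + T)²/9)
l(d) = -d - (5 + d)²/9 (l(d) = -(5 + d)²/9 - d = -d - (5 + d)²/9)
-3501*l((-1)²) = -3501*(-1*(-1)² - (5 + (-1)²)²/9) = -3501*(-1*1 - (5 + 1)²/9) = -3501*(-1 - ⅑*6²) = -3501*(-1 - ⅑*36) = -3501*(-1 - 4) = -3501*(-5) = 17505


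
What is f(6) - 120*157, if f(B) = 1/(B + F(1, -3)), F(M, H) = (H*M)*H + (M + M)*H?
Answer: -169559/9 ≈ -18840.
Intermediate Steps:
F(M, H) = M*H² + 2*H*M (F(M, H) = M*H² + (2*M)*H = M*H² + 2*H*M)
f(B) = 1/(3 + B) (f(B) = 1/(B - 3*1*(2 - 3)) = 1/(B - 3*1*(-1)) = 1/(B + 3) = 1/(3 + B))
f(6) - 120*157 = 1/(3 + 6) - 120*157 = 1/9 - 18840 = ⅑ - 18840 = -169559/9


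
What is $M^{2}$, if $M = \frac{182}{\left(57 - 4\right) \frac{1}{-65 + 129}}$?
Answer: $\frac{135675904}{2809} \approx 48300.0$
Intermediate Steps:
$M = \frac{11648}{53}$ ($M = \frac{182}{53 \cdot \frac{1}{64}} = \frac{182}{\frac{53}{64}} = 182 \cdot \frac{64}{53} = \frac{11648}{53} \approx 219.77$)
$M^{2} = \left(\frac{11648}{53}\right)^{2} = \frac{135675904}{2809}$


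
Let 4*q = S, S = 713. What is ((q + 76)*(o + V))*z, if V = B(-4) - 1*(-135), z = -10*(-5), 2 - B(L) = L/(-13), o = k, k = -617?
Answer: -79376850/13 ≈ -6.1059e+6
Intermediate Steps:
o = -617
B(L) = 2 + L/13 (B(L) = 2 - L/(-13) = 2 - L*(-1)/13 = 2 - (-1)*L/13 = 2 + L/13)
z = 50
q = 713/4 (q = (¼)*713 = 713/4 ≈ 178.25)
V = 1777/13 (V = (2 + (1/13)*(-4)) - 1*(-135) = (2 - 4/13) + 135 = 22/13 + 135 = 1777/13 ≈ 136.69)
((q + 76)*(o + V))*z = ((713/4 + 76)*(-617 + 1777/13))*50 = ((1017/4)*(-6244/13))*50 = -1587537/13*50 = -79376850/13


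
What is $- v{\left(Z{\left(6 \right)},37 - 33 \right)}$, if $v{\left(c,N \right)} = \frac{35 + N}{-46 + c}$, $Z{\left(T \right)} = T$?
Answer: $\frac{39}{40} \approx 0.975$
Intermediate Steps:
$v{\left(c,N \right)} = \frac{35 + N}{-46 + c}$
$- v{\left(Z{\left(6 \right)},37 - 33 \right)} = - \frac{35 + \left(37 - 33\right)}{-46 + 6} = - \frac{35 + \left(37 - 33\right)}{-40} = - \frac{\left(-1\right) \left(35 + 4\right)}{40} = - \frac{\left(-1\right) 39}{40} = \left(-1\right) \left(- \frac{39}{40}\right) = \frac{39}{40}$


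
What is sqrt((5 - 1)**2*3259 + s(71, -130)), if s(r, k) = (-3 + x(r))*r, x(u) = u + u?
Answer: sqrt(62013) ≈ 249.02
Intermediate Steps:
x(u) = 2*u
s(r, k) = r*(-3 + 2*r) (s(r, k) = (-3 + 2*r)*r = r*(-3 + 2*r))
sqrt((5 - 1)**2*3259 + s(71, -130)) = sqrt((5 - 1)**2*3259 + 71*(-3 + 2*71)) = sqrt(4**2*3259 + 71*(-3 + 142)) = sqrt(16*3259 + 71*139) = sqrt(52144 + 9869) = sqrt(62013)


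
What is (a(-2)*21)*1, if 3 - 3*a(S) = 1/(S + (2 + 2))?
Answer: 35/2 ≈ 17.500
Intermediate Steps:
a(S) = 1 - 1/(3*(4 + S)) (a(S) = 1 - 1/(3*(S + (2 + 2))) = 1 - 1/(3*(S + 4)) = 1 - 1/(3*(4 + S)))
(a(-2)*21)*1 = (((11/3 - 2)/(4 - 2))*21)*1 = (((5/3)/2)*21)*1 = (((½)*(5/3))*21)*1 = ((⅚)*21)*1 = (35/2)*1 = 35/2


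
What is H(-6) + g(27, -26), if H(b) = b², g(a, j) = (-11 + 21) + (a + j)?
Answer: 47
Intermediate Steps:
g(a, j) = 10 + a + j (g(a, j) = 10 + (a + j) = 10 + a + j)
H(-6) + g(27, -26) = (-6)² + (10 + 27 - 26) = 36 + 11 = 47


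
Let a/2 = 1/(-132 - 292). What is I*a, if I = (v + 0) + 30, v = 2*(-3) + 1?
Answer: -25/212 ≈ -0.11792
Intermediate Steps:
v = -5 (v = -6 + 1 = -5)
a = -1/212 (a = 2/(-132 - 292) = 2/(-424) = 2*(-1/424) = -1/212 ≈ -0.0047170)
I = 25 (I = (-5 + 0) + 30 = -5 + 30 = 25)
I*a = 25*(-1/212) = -25/212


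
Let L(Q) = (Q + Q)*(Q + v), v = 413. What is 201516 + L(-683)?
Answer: 570336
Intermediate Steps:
L(Q) = 2*Q*(413 + Q) (L(Q) = (Q + Q)*(Q + 413) = (2*Q)*(413 + Q) = 2*Q*(413 + Q))
201516 + L(-683) = 201516 + 2*(-683)*(413 - 683) = 201516 + 2*(-683)*(-270) = 201516 + 368820 = 570336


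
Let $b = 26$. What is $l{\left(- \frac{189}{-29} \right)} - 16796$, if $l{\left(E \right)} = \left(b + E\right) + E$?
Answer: $- \frac{485952}{29} \approx -16757.0$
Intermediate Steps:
$l{\left(E \right)} = 26 + 2 E$ ($l{\left(E \right)} = \left(26 + E\right) + E = 26 + 2 E$)
$l{\left(- \frac{189}{-29} \right)} - 16796 = \left(26 + 2 \left(- \frac{189}{-29}\right)\right) - 16796 = \left(26 + 2 \left(\left(-189\right) \left(- \frac{1}{29}\right)\right)\right) - 16796 = \left(26 + 2 \cdot \frac{189}{29}\right) - 16796 = \left(26 + \frac{378}{29}\right) - 16796 = \frac{1132}{29} - 16796 = - \frac{485952}{29}$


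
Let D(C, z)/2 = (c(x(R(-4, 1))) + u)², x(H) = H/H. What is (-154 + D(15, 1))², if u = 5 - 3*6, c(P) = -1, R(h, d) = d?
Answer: 56644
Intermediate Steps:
x(H) = 1
u = -13 (u = 5 - 18 = -13)
D(C, z) = 392 (D(C, z) = 2*(-1 - 13)² = 2*(-14)² = 2*196 = 392)
(-154 + D(15, 1))² = (-154 + 392)² = 238² = 56644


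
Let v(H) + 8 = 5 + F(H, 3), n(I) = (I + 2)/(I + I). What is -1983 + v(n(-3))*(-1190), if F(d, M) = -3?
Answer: 5157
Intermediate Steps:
n(I) = (2 + I)/(2*I) (n(I) = (2 + I)/((2*I)) = (2 + I)*(1/(2*I)) = (2 + I)/(2*I))
v(H) = -6 (v(H) = -8 + (5 - 3) = -8 + 2 = -6)
-1983 + v(n(-3))*(-1190) = -1983 - 6*(-1190) = -1983 + 7140 = 5157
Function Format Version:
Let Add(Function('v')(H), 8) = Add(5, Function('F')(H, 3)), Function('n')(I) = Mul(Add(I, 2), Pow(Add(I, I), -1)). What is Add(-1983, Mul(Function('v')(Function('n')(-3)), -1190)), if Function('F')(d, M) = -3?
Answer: 5157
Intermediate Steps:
Function('n')(I) = Mul(Rational(1, 2), Pow(I, -1), Add(2, I)) (Function('n')(I) = Mul(Add(2, I), Pow(Mul(2, I), -1)) = Mul(Add(2, I), Mul(Rational(1, 2), Pow(I, -1))) = Mul(Rational(1, 2), Pow(I, -1), Add(2, I)))
Function('v')(H) = -6 (Function('v')(H) = Add(-8, Add(5, -3)) = Add(-8, 2) = -6)
Add(-1983, Mul(Function('v')(Function('n')(-3)), -1190)) = Add(-1983, Mul(-6, -1190)) = Add(-1983, 7140) = 5157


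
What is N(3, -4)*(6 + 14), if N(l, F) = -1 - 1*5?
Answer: -120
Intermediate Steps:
N(l, F) = -6 (N(l, F) = -1 - 5 = -6)
N(3, -4)*(6 + 14) = -6*(6 + 14) = -6*20 = -120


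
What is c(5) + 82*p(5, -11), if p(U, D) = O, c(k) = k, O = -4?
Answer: -323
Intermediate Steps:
p(U, D) = -4
c(5) + 82*p(5, -11) = 5 + 82*(-4) = 5 - 328 = -323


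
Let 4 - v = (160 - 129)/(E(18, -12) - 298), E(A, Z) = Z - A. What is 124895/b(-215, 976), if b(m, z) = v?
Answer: 40965560/1343 ≈ 30503.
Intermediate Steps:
v = 1343/328 (v = 4 - (160 - 129)/((-12 - 1*18) - 298) = 4 - 31/((-12 - 18) - 298) = 4 - 31/(-30 - 298) = 4 - 31/(-328) = 4 - 31*(-1)/328 = 4 - 1*(-31/328) = 4 + 31/328 = 1343/328 ≈ 4.0945)
b(m, z) = 1343/328
124895/b(-215, 976) = 124895/(1343/328) = 124895*(328/1343) = 40965560/1343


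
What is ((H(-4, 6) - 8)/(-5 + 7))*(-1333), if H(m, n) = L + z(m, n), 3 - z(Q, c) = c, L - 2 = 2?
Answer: 9331/2 ≈ 4665.5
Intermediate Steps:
L = 4 (L = 2 + 2 = 4)
z(Q, c) = 3 - c
H(m, n) = 7 - n (H(m, n) = 4 + (3 - n) = 7 - n)
((H(-4, 6) - 8)/(-5 + 7))*(-1333) = (((7 - 1*6) - 8)/(-5 + 7))*(-1333) = (((7 - 6) - 8)/2)*(-1333) = ((1 - 8)*(1/2))*(-1333) = -7*1/2*(-1333) = -7/2*(-1333) = 9331/2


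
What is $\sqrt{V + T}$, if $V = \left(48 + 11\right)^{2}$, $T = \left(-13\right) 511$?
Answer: $i \sqrt{3162} \approx 56.232 i$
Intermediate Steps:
$T = -6643$
$V = 3481$ ($V = 59^{2} = 3481$)
$\sqrt{V + T} = \sqrt{3481 - 6643} = \sqrt{-3162} = i \sqrt{3162}$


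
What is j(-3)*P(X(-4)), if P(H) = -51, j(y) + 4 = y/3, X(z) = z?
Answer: 255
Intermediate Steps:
j(y) = -4 + y/3
j(-3)*P(X(-4)) = (-4 + (⅓)*(-3))*(-51) = (-4 - 1)*(-51) = -5*(-51) = 255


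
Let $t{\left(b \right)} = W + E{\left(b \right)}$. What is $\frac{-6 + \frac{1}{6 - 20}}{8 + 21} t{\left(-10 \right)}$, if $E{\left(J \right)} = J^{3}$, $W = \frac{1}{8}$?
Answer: $\frac{679915}{3248} \approx 209.33$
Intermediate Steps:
$W = \frac{1}{8} \approx 0.125$
$t{\left(b \right)} = \frac{1}{8} + b^{3}$
$\frac{-6 + \frac{1}{6 - 20}}{8 + 21} t{\left(-10 \right)} = \frac{-6 + \frac{1}{6 - 20}}{8 + 21} \left(\frac{1}{8} + \left(-10\right)^{3}\right) = \frac{-6 + \frac{1}{-14}}{29} \left(\frac{1}{8} - 1000\right) = \left(-6 - \frac{1}{14}\right) \frac{1}{29} \left(- \frac{7999}{8}\right) = \left(- \frac{85}{14}\right) \frac{1}{29} \left(- \frac{7999}{8}\right) = \left(- \frac{85}{406}\right) \left(- \frac{7999}{8}\right) = \frac{679915}{3248}$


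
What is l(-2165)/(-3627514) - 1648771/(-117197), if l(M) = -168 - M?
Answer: 5980705842885/425133758258 ≈ 14.068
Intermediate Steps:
l(-2165)/(-3627514) - 1648771/(-117197) = (-168 - 1*(-2165))/(-3627514) - 1648771/(-117197) = (-168 + 2165)*(-1/3627514) - 1648771*(-1/117197) = 1997*(-1/3627514) + 1648771/117197 = -1997/3627514 + 1648771/117197 = 5980705842885/425133758258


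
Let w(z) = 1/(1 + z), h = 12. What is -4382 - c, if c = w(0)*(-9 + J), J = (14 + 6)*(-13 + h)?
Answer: -4353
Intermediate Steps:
J = -20 (J = (14 + 6)*(-13 + 12) = 20*(-1) = -20)
c = -29 (c = (-9 - 20)/(1 + 0) = -29/1 = 1*(-29) = -29)
-4382 - c = -4382 - 1*(-29) = -4382 + 29 = -4353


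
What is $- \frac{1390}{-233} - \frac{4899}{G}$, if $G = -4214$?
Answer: $\frac{6998927}{981862} \approx 7.1282$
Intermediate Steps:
$- \frac{1390}{-233} - \frac{4899}{G} = - \frac{1390}{-233} - \frac{4899}{-4214} = \left(-1390\right) \left(- \frac{1}{233}\right) - - \frac{4899}{4214} = \frac{1390}{233} + \frac{4899}{4214} = \frac{6998927}{981862}$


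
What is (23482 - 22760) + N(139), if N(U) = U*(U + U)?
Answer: 39364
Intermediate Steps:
N(U) = 2*U² (N(U) = U*(2*U) = 2*U²)
(23482 - 22760) + N(139) = (23482 - 22760) + 2*139² = 722 + 2*19321 = 722 + 38642 = 39364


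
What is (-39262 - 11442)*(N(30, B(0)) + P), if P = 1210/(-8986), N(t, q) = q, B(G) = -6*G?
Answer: 30675920/4493 ≈ 6827.5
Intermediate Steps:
P = -605/4493 (P = 1210*(-1/8986) = -605/4493 ≈ -0.13465)
(-39262 - 11442)*(N(30, B(0)) + P) = (-39262 - 11442)*(-6*0 - 605/4493) = -50704*(0 - 605/4493) = -50704*(-605/4493) = 30675920/4493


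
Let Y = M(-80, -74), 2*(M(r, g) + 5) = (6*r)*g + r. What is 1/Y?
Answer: 1/17715 ≈ 5.6449e-5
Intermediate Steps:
M(r, g) = -5 + r/2 + 3*g*r (M(r, g) = -5 + ((6*r)*g + r)/2 = -5 + (6*g*r + r)/2 = -5 + (r + 6*g*r)/2 = -5 + (r/2 + 3*g*r) = -5 + r/2 + 3*g*r)
Y = 17715 (Y = -5 + (½)*(-80) + 3*(-74)*(-80) = -5 - 40 + 17760 = 17715)
1/Y = 1/17715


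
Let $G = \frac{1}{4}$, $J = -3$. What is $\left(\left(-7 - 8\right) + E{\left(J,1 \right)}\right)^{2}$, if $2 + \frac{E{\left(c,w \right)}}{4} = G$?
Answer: $484$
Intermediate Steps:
$G = \frac{1}{4} \approx 0.25$
$E{\left(c,w \right)} = -7$ ($E{\left(c,w \right)} = -8 + 4 \cdot \frac{1}{4} = -8 + 1 = -7$)
$\left(\left(-7 - 8\right) + E{\left(J,1 \right)}\right)^{2} = \left(\left(-7 - 8\right) - 7\right)^{2} = \left(-15 - 7\right)^{2} = \left(-22\right)^{2} = 484$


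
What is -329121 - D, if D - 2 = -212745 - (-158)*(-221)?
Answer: -81460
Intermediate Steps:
D = -247661 (D = 2 + (-212745 - (-158)*(-221)) = 2 + (-212745 - 1*34918) = 2 + (-212745 - 34918) = 2 - 247663 = -247661)
-329121 - D = -329121 - 1*(-247661) = -329121 + 247661 = -81460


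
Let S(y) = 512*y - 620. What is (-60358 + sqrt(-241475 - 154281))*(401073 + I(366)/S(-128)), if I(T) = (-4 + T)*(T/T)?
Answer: -400375513349827/16539 + 13266692513*I*sqrt(98939)/16539 ≈ -2.4208e+10 + 2.5231e+8*I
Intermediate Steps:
I(T) = -4 + T (I(T) = (-4 + T)*1 = -4 + T)
S(y) = -620 + 512*y
(-60358 + sqrt(-241475 - 154281))*(401073 + I(366)/S(-128)) = (-60358 + sqrt(-241475 - 154281))*(401073 + (-4 + 366)/(-620 + 512*(-128))) = (-60358 + sqrt(-395756))*(401073 + 362/(-620 - 65536)) = (-60358 + 2*I*sqrt(98939))*(401073 + 362/(-66156)) = (-60358 + 2*I*sqrt(98939))*(401073 + 362*(-1/66156)) = (-60358 + 2*I*sqrt(98939))*(401073 - 181/33078) = (-60358 + 2*I*sqrt(98939))*(13266692513/33078) = -400375513349827/16539 + 13266692513*I*sqrt(98939)/16539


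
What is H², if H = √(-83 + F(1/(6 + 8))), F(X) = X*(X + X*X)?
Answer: -227737/2744 ≈ -82.995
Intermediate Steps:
F(X) = X*(X + X²)
H = I*√3188318/196 (H = √(-83 + (1/(6 + 8))²*(1 + 1/(6 + 8))) = √(-83 + (1/14)²*(1 + 1/14)) = √(-83 + (1/196)*(15/14)) = √(-83 + 15/2744) = √(-227737/2744) = I*√3188318/196 ≈ 9.1101*I)
H² = (I*√3188318/196)² = -227737/2744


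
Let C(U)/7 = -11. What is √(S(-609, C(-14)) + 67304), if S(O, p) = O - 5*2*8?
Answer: √66615 ≈ 258.10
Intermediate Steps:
C(U) = -77 (C(U) = 7*(-11) = -77)
S(O, p) = -80 + O (S(O, p) = O - 10*8 = O - 80 = -80 + O)
√(S(-609, C(-14)) + 67304) = √((-80 - 609) + 67304) = √(-689 + 67304) = √66615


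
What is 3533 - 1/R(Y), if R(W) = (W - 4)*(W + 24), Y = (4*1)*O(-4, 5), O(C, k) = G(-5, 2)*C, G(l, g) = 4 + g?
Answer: 25437599/7200 ≈ 3533.0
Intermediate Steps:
O(C, k) = 6*C (O(C, k) = (4 + 2)*C = 6*C)
Y = -96 (Y = (4*1)*(6*(-4)) = 4*(-24) = -96)
R(W) = (-4 + W)*(24 + W)
3533 - 1/R(Y) = 3533 - 1/(-96 + (-96)² + 20*(-96)) = 3533 - 1/(-96 + 9216 - 1920) = 3533 - 1/7200 = 25437599/7200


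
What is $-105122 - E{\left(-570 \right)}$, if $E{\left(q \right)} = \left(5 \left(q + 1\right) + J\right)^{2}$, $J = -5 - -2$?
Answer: $-8216226$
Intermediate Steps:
$J = -3$ ($J = -5 + 2 = -3$)
$E{\left(q \right)} = \left(2 + 5 q\right)^{2}$ ($E{\left(q \right)} = \left(5 \left(q + 1\right) - 3\right)^{2} = \left(5 \left(1 + q\right) - 3\right)^{2} = \left(\left(5 + 5 q\right) - 3\right)^{2} = \left(2 + 5 q\right)^{2}$)
$-105122 - E{\left(-570 \right)} = -105122 - \left(2 + 5 \left(-570\right)\right)^{2} = -105122 - \left(2 - 2850\right)^{2} = -105122 - \left(-2848\right)^{2} = -105122 - 8111104 = -8216226$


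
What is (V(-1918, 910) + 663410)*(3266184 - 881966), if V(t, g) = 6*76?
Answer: 1582801266788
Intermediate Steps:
V(t, g) = 456
(V(-1918, 910) + 663410)*(3266184 - 881966) = (456 + 663410)*(3266184 - 881966) = 663866*2384218 = 1582801266788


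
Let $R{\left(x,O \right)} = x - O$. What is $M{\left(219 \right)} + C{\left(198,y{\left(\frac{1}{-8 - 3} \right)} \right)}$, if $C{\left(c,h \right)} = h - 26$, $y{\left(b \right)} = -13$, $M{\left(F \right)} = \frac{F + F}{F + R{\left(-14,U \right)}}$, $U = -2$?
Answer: $- \frac{2545}{69} \approx -36.884$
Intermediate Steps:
$M{\left(F \right)} = \frac{2 F}{-12 + F}$ ($M{\left(F \right)} = \frac{F + F}{F - 12} = \frac{2 F}{F + \left(-14 + 2\right)} = \frac{2 F}{F - 12} = \frac{2 F}{-12 + F}$)
$C{\left(c,h \right)} = -26 + h$
$M{\left(219 \right)} + C{\left(198,y{\left(\frac{1}{-8 - 3} \right)} \right)} = 2 \cdot 219 \frac{1}{-12 + 219} - 39 = 2 \cdot 219 \cdot \frac{1}{207} - 39 = \frac{146}{69} - 39 = - \frac{2545}{69}$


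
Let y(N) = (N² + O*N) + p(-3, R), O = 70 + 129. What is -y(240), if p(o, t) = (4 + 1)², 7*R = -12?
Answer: -105385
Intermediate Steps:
R = -12/7 (R = (⅐)*(-12) = -12/7 ≈ -1.7143)
O = 199
p(o, t) = 25 (p(o, t) = 5² = 25)
y(N) = 25 + N² + 199*N (y(N) = (N² + 199*N) + 25 = 25 + N² + 199*N)
-y(240) = -(25 + 240² + 199*240) = -(25 + 57600 + 47760) = -1*105385 = -105385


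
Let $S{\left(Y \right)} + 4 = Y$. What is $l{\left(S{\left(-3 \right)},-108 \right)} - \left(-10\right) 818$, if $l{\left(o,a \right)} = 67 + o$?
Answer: $8240$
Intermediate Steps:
$S{\left(Y \right)} = -4 + Y$
$l{\left(S{\left(-3 \right)},-108 \right)} - \left(-10\right) 818 = \left(67 - 7\right) - \left(-10\right) 818 = \left(67 - 7\right) - -8180 = 60 + 8180 = 8240$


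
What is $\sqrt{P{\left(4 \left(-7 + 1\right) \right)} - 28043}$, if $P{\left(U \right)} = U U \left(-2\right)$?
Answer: $i \sqrt{29195} \approx 170.87 i$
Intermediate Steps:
$P{\left(U \right)} = - 2 U^{2}$ ($P{\left(U \right)} = U^{2} \left(-2\right) = - 2 U^{2}$)
$\sqrt{P{\left(4 \left(-7 + 1\right) \right)} - 28043} = \sqrt{- 2 \left(4 \left(-7 + 1\right)\right)^{2} - 28043} = \sqrt{- 2 \left(4 \left(-6\right)\right)^{2} - 28043} = \sqrt{- 2 \left(-24\right)^{2} - 28043} = \sqrt{\left(-2\right) 576 - 28043} = \sqrt{-1152 - 28043} = \sqrt{-29195} = i \sqrt{29195}$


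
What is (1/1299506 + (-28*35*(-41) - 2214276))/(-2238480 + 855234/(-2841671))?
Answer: 892048139594897425/918465508419763876 ≈ 0.97124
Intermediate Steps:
(1/1299506 + (-28*35*(-41) - 2214276))/(-2238480 + 855234/(-2841671)) = (1/1299506 + (-980*(-41) - 2214276))/(-2238480 + 855234*(-1/2841671)) = (1/1299506 + (40180 - 2214276))/(-2238480 - 855234/2841671) = (1/1299506 - 2174096)/(-6361024555314/2841671) = -2825250796575/1299506*(-2841671/6361024555314) = 892048139594897425/918465508419763876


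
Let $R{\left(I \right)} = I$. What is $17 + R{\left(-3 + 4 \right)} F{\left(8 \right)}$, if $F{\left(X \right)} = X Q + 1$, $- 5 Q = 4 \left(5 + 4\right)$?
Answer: $- \frac{198}{5} \approx -39.6$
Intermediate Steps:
$Q = - \frac{36}{5}$ ($Q = - \frac{4 \left(5 + 4\right)}{5} = - \frac{4 \cdot 9}{5} = \left(- \frac{1}{5}\right) 36 = - \frac{36}{5} \approx -7.2$)
$F{\left(X \right)} = 1 - \frac{36 X}{5}$ ($F{\left(X \right)} = X \left(- \frac{36}{5}\right) + 1 = - \frac{36 X}{5} + 1 = 1 - \frac{36 X}{5}$)
$17 + R{\left(-3 + 4 \right)} F{\left(8 \right)} = 17 + \left(-3 + 4\right) \left(1 - \frac{288}{5}\right) = 17 + 1 \left(1 - \frac{288}{5}\right) = 17 + 1 \left(- \frac{283}{5}\right) = 17 - \frac{283}{5} = - \frac{198}{5}$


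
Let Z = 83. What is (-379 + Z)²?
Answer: 87616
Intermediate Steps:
(-379 + Z)² = (-379 + 83)² = (-296)² = 87616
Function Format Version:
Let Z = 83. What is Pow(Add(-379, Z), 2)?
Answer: 87616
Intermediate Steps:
Pow(Add(-379, Z), 2) = Pow(Add(-379, 83), 2) = Pow(-296, 2) = 87616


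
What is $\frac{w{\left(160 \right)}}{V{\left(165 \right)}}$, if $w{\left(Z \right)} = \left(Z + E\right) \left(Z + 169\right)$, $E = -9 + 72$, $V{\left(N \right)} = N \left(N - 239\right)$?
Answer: $- \frac{73367}{12210} \approx -6.0088$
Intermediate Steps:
$V{\left(N \right)} = N \left(-239 + N\right)$
$E = 63$
$w{\left(Z \right)} = \left(63 + Z\right) \left(169 + Z\right)$ ($w{\left(Z \right)} = \left(Z + 63\right) \left(Z + 169\right) = \left(63 + Z\right) \left(169 + Z\right)$)
$\frac{w{\left(160 \right)}}{V{\left(165 \right)}} = \frac{10647 + 160^{2} + 232 \cdot 160}{165 \left(-239 + 165\right)} = \frac{10647 + 25600 + 37120}{165 \left(-74\right)} = \frac{73367}{-12210} = 73367 \left(- \frac{1}{12210}\right) = - \frac{73367}{12210}$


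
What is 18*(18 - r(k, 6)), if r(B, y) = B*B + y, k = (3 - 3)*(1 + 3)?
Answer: 216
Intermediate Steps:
k = 0 (k = 0*4 = 0)
r(B, y) = y + B² (r(B, y) = B² + y = y + B²)
18*(18 - r(k, 6)) = 18*(18 - (6 + 0²)) = 18*(18 - (6 + 0)) = 18*(18 - 1*6) = 18*(18 - 6) = 18*12 = 216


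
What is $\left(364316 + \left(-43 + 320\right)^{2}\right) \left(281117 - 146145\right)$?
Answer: $59528725740$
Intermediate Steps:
$\left(364316 + \left(-43 + 320\right)^{2}\right) \left(281117 - 146145\right) = \left(364316 + 277^{2}\right) 134972 = \left(364316 + 76729\right) 134972 = 441045 \cdot 134972 = 59528725740$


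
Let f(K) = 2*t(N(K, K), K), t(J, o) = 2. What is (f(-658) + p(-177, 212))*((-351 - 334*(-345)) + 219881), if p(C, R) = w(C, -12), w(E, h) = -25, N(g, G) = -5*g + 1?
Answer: -7029960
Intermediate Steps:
N(g, G) = 1 - 5*g
f(K) = 4 (f(K) = 2*2 = 4)
p(C, R) = -25
(f(-658) + p(-177, 212))*((-351 - 334*(-345)) + 219881) = (4 - 25)*((-351 - 334*(-345)) + 219881) = -21*((-351 + 115230) + 219881) = -21*(114879 + 219881) = -21*334760 = -7029960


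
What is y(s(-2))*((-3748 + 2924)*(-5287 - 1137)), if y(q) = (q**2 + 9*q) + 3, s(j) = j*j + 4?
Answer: 735779264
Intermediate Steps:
s(j) = 4 + j**2 (s(j) = j**2 + 4 = 4 + j**2)
y(q) = 3 + q**2 + 9*q
y(s(-2))*((-3748 + 2924)*(-5287 - 1137)) = (3 + (4 + (-2)**2)**2 + 9*(4 + (-2)**2))*((-3748 + 2924)*(-5287 - 1137)) = (3 + (4 + 4)**2 + 9*(4 + 4))*(-824*(-6424)) = (3 + 8**2 + 9*8)*5293376 = (3 + 64 + 72)*5293376 = 139*5293376 = 735779264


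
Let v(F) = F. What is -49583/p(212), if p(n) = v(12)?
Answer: -49583/12 ≈ -4131.9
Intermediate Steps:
p(n) = 12
-49583/p(212) = -49583/12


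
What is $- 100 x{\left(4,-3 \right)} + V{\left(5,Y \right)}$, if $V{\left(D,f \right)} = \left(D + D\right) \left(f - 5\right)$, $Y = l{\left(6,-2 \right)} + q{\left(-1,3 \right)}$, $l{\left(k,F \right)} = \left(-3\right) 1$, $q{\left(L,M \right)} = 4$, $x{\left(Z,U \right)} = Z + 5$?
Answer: $-940$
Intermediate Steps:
$x{\left(Z,U \right)} = 5 + Z$
$l{\left(k,F \right)} = -3$
$Y = 1$ ($Y = -3 + 4 = 1$)
$V{\left(D,f \right)} = 2 D \left(-5 + f\right)$
$- 100 x{\left(4,-3 \right)} + V{\left(5,Y \right)} = - 100 \left(5 + 4\right) + 2 \cdot 5 \left(-5 + 1\right) = \left(-100\right) 9 + 2 \cdot 5 \left(-4\right) = -900 - 40 = -940$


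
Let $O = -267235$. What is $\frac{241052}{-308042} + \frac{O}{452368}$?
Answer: $- \frac{13668843929}{9953453104} \approx -1.3733$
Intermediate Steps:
$\frac{241052}{-308042} + \frac{O}{452368} = \frac{241052}{-308042} - \frac{267235}{452368} = 241052 \left(- \frac{1}{308042}\right) - \frac{267235}{452368} = - \frac{17218}{22003} - \frac{267235}{452368} = - \frac{13668843929}{9953453104}$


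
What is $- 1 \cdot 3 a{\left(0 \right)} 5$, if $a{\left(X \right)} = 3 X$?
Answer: $0$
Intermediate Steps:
$- 1 \cdot 3 a{\left(0 \right)} 5 = - 1 \cdot 3 \cdot 3 \cdot 0 \cdot 5 = - 3 \cdot 0 \cdot 5 = - 0 \cdot 5 = \left(-1\right) 0 = 0$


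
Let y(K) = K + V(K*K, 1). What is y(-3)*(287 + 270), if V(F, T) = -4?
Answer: -3899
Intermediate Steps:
y(K) = -4 + K (y(K) = K - 4 = -4 + K)
y(-3)*(287 + 270) = (-4 - 3)*(287 + 270) = -7*557 = -3899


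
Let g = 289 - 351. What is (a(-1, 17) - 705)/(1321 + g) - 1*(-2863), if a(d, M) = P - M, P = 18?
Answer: 3603813/1259 ≈ 2862.4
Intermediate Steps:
a(d, M) = 18 - M
g = -62
(a(-1, 17) - 705)/(1321 + g) - 1*(-2863) = ((18 - 1*17) - 705)/(1321 - 62) - 1*(-2863) = ((18 - 17) - 705)/1259 + 2863 = (1 - 705)*(1/1259) + 2863 = -704*1/1259 + 2863 = -704/1259 + 2863 = 3603813/1259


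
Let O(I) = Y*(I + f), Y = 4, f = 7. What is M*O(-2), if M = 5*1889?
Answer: 188900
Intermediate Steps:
O(I) = 28 + 4*I (O(I) = 4*(I + 7) = 4*(7 + I) = 28 + 4*I)
M = 9445
M*O(-2) = 9445*(28 + 4*(-2)) = 9445*(28 - 8) = 9445*20 = 188900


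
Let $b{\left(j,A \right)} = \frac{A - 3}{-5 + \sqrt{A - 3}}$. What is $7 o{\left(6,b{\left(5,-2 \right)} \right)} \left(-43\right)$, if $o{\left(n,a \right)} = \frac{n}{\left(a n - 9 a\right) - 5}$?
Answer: $\frac{5418}{23} - \frac{1806 i \sqrt{5}}{115} \approx 235.57 - 35.116 i$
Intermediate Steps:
$b{\left(j,A \right)} = \frac{-3 + A}{-5 + \sqrt{-3 + A}}$
$o{\left(n,a \right)} = \frac{n}{-5 - 9 a + a n}$ ($o{\left(n,a \right)} = \frac{n}{\left(- 9 a + a n\right) - 5} = \frac{n}{-5 - 9 a + a n}$)
$7 o{\left(6,b{\left(5,-2 \right)} \right)} \left(-43\right) = 7 \frac{6}{-5 - 9 \frac{-3 - 2}{-5 + \sqrt{-3 - 2}} + \frac{-3 - 2}{-5 + \sqrt{-3 - 2}} \cdot 6} \left(-43\right) = 7 \frac{6}{-5 - 9 \frac{1}{-5 + \sqrt{-5}} \left(-5\right) + \frac{1}{-5 + \sqrt{-5}} \left(-5\right) 6} \left(-43\right) = 7 \frac{6}{-5 - 9 \frac{1}{-5 + i \sqrt{5}} \left(-5\right) + \frac{1}{-5 + i \sqrt{5}} \left(-5\right) 6} \left(-43\right) = 7 \frac{6}{-5 - 9 \left(- \frac{5}{-5 + i \sqrt{5}}\right) + - \frac{5}{-5 + i \sqrt{5}} \cdot 6} \left(-43\right) = 7 \frac{6}{-5 + \frac{45}{-5 + i \sqrt{5}} - \frac{30}{-5 + i \sqrt{5}}} \left(-43\right) = 7 \frac{6}{-5 + \frac{15}{-5 + i \sqrt{5}}} \left(-43\right) = \frac{42}{-5 + \frac{15}{-5 + i \sqrt{5}}} \left(-43\right) = - \frac{1806}{-5 + \frac{15}{-5 + i \sqrt{5}}}$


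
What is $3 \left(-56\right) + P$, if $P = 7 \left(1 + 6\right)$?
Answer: $-119$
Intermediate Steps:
$P = 49$ ($P = 7 \cdot 7 = 49$)
$3 \left(-56\right) + P = 3 \left(-56\right) + 49 = -168 + 49 = -119$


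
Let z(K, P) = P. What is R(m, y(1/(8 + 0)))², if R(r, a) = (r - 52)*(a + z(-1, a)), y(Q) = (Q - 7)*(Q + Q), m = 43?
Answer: 245025/256 ≈ 957.13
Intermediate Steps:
y(Q) = 2*Q*(-7 + Q) (y(Q) = (-7 + Q)*(2*Q) = 2*Q*(-7 + Q))
R(r, a) = 2*a*(-52 + r) (R(r, a) = (r - 52)*(a + a) = (-52 + r)*(2*a) = 2*a*(-52 + r))
R(m, y(1/(8 + 0)))² = (2*(2*(-7 + 1/(8 + 0))/(8 + 0))*(-52 + 43))² = (2*(2*(-7 + 1/8)/8)*(-9))² = (2*(2*(⅛)*(-7 + ⅛))*(-9))² = (2*(2*(⅛)*(-55/8))*(-9))² = (2*(-55/32)*(-9))² = (495/16)² = 245025/256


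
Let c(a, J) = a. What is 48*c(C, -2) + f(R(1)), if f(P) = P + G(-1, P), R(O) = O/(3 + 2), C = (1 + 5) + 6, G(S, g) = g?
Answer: 2882/5 ≈ 576.40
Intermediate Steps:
C = 12 (C = 6 + 6 = 12)
R(O) = O/5
f(P) = 2*P (f(P) = P + P = 2*P)
48*c(C, -2) + f(R(1)) = 48*12 + 2*((1/5)*1) = 576 + 2*(1/5) = 576 + 2/5 = 2882/5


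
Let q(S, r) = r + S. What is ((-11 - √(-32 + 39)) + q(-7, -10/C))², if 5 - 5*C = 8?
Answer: 79/9 + 8*√7/3 ≈ 15.833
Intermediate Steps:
C = -⅗ (C = 1 - ⅕*8 = 1 - 8/5 = -⅗ ≈ -0.60000)
q(S, r) = S + r
((-11 - √(-32 + 39)) + q(-7, -10/C))² = ((-11 - √(-32 + 39)) + (-7 - 10/(-⅗)))² = ((-11 - √7) + (-7 - 10*(-5/3)))² = ((-11 - √7) + (-7 + 50/3))² = ((-11 - √7) + 29/3)² = (-4/3 - √7)²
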